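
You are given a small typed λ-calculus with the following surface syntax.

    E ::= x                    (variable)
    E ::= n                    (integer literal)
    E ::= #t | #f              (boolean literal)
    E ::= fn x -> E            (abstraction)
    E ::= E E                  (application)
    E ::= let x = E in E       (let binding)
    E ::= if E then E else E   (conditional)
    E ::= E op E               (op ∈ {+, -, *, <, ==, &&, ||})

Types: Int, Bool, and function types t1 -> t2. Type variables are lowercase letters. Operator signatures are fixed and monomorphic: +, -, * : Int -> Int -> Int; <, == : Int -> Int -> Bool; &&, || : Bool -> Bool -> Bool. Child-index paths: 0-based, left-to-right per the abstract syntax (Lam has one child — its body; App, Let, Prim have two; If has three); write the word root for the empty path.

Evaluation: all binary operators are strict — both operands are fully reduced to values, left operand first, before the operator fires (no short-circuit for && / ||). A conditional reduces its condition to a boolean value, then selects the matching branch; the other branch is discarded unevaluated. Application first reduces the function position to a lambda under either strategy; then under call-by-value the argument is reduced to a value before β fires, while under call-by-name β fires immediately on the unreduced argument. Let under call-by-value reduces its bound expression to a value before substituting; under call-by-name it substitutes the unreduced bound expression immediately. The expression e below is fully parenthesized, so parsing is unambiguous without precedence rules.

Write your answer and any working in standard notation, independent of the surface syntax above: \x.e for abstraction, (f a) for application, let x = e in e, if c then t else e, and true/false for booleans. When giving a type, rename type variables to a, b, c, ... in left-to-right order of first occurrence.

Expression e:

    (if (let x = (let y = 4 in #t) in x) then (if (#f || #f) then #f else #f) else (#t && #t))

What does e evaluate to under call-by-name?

Working:
step 0: (if (let x = (let y = 4 in true) in x) then (if (false || false) then false else false) else (true && true))
step 1: [let@0] (if (let y = 4 in true) then (if (false || false) then false else false) else (true && true))
step 2: [let@0] (if true then (if (false || false) then false else false) else (true && true))
step 3: [if@root] (if (false || false) then false else false)
step 4: [delta@0] (if false then false else false)
step 5: [if@root] false

Answer: false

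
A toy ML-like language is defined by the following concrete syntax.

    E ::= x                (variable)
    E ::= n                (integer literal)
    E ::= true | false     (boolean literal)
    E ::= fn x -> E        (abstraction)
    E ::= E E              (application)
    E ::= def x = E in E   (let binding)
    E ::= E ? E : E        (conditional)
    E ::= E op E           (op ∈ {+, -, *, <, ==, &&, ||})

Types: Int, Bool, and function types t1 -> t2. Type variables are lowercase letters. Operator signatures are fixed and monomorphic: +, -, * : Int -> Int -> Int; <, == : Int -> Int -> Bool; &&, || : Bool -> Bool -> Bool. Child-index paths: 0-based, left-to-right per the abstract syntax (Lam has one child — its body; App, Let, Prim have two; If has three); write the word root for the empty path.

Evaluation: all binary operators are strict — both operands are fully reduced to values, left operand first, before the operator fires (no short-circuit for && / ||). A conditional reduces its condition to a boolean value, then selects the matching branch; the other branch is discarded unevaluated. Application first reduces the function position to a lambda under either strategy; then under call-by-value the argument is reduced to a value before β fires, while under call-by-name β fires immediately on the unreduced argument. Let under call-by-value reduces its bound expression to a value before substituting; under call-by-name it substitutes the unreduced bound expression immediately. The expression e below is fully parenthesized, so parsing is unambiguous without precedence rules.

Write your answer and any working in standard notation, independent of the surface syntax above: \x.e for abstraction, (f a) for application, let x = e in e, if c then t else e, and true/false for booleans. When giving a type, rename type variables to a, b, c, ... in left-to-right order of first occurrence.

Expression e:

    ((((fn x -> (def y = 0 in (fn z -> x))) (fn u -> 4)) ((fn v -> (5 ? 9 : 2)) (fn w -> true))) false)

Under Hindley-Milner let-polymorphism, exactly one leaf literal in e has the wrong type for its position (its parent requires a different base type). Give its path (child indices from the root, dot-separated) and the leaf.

Answer: 0.1.0.0.0 : 5

Working:
let y : Int
x : a
\z._ : b -> a
\x._ : a -> b -> a
\u._ : c -> Int
  unify a -> b -> a ~ (c -> Int) -> d
  unify a ~ c -> Int
  unify b -> c -> Int ~ d
_ _ : b -> c -> Int
  unify Int ~ Bool
  FAIL: mismatch Int ~ Bool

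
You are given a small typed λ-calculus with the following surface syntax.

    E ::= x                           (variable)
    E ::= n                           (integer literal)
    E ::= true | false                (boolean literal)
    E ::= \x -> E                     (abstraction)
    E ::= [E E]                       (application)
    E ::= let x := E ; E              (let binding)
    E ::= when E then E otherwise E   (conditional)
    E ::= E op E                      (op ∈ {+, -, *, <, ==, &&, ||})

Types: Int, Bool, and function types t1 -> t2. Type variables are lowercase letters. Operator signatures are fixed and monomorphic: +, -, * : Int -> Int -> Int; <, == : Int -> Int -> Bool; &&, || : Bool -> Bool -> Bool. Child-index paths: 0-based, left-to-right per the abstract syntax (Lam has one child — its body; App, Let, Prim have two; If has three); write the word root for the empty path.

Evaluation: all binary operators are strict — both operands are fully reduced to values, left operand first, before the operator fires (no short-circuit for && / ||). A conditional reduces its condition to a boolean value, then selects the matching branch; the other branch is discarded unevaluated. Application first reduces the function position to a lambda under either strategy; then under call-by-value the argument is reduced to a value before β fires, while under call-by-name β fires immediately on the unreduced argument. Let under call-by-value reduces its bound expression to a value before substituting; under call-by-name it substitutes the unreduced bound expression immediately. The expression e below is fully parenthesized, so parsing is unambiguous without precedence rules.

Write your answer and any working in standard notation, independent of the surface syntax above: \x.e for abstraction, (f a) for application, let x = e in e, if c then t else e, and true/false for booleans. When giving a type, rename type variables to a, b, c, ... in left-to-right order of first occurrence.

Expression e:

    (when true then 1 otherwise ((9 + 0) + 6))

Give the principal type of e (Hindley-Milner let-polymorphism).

Answer: Int

Working:
  unify Bool ~ Bool
  unify Int ~ Int
  unify Int ~ Int
  unify Int ~ Int
  unify Int ~ Int
  unify Int ~ Int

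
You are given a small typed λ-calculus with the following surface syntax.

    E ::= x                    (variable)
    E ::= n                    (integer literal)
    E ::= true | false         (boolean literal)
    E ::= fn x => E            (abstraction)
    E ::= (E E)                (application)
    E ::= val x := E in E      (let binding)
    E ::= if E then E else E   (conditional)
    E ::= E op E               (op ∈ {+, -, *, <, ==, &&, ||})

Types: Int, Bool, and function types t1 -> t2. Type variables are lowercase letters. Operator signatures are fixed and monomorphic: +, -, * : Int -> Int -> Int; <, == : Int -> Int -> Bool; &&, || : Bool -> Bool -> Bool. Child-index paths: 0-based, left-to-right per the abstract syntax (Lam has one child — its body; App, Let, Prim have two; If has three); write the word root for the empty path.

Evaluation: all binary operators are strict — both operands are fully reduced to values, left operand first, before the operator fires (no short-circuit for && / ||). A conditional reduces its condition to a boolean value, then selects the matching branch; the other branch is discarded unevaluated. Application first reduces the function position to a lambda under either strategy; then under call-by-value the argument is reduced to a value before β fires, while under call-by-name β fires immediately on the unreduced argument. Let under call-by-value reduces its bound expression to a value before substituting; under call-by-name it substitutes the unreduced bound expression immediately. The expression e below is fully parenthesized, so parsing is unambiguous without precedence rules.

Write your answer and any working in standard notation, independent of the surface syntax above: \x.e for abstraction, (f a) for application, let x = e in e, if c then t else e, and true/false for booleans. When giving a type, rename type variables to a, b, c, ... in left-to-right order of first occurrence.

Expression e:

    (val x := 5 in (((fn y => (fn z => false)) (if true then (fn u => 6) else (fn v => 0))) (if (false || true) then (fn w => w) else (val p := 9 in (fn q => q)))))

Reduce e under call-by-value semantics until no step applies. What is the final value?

Answer: false

Trace:
step 0: (let x = 5 in (((\y.(\z.false)) (if true then (\u.6) else (\v.0))) (if (false || true) then (\w.w) else (let p = 9 in (\q.q)))))
step 1: [let@root] (((\y.(\z.false)) (if true then (\u.6) else (\v.0))) (if (false || true) then (\w.w) else (let p = 9 in (\q.q))))
step 2: [if@0.1] (((\y.(\z.false)) (\u.6)) (if (false || true) then (\w.w) else (let p = 9 in (\q.q))))
step 3: [beta@0] ((\z.false) (if (false || true) then (\w.w) else (let p = 9 in (\q.q))))
step 4: [delta@1.0] ((\z.false) (if true then (\w.w) else (let p = 9 in (\q.q))))
step 5: [if@1] ((\z.false) (\w.w))
step 6: [beta@root] false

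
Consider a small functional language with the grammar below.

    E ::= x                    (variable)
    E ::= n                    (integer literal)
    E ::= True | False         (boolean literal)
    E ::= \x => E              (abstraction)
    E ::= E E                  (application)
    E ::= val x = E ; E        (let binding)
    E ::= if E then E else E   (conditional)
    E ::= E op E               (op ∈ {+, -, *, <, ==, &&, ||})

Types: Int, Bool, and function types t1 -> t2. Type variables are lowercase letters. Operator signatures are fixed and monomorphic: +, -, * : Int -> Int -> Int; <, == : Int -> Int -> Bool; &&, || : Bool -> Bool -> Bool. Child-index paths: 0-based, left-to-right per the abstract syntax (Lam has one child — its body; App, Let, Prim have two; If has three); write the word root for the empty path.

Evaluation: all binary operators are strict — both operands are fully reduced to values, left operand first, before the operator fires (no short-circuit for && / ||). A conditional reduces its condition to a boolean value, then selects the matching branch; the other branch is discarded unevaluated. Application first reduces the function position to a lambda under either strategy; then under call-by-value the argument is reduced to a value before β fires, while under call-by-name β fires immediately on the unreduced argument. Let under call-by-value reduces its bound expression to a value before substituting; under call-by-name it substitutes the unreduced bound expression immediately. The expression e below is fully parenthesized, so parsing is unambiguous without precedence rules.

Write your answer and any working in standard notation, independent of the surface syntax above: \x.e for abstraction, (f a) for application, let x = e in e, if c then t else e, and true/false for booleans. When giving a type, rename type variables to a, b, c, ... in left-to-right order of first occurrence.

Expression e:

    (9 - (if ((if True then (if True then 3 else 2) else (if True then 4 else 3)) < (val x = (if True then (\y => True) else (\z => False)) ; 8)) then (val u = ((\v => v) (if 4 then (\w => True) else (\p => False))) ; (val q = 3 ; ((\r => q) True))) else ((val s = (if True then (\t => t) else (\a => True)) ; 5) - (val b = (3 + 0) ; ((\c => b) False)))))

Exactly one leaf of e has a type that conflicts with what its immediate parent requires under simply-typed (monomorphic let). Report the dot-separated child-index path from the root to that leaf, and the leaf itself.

Derivation:
  unify Int ~ Int
  unify Bool ~ Bool
  unify Bool ~ Bool
  unify Int ~ Int
  unify Bool ~ Bool
  unify Int ~ Int
  unify Int ~ Int
  unify Int ~ Int
  unify Bool ~ Bool
\y._ : a -> Bool
\z._ : b -> Bool
  unify a -> Bool ~ b -> Bool
  unify a ~ b
  unify Bool ~ Bool
let x : b -> Bool
  unify Int ~ Int
  unify Bool ~ Bool
v : c
\v._ : c -> c
  unify Int ~ Bool
  FAIL: mismatch Int ~ Bool

Answer: 1.1.0.1.0 : 4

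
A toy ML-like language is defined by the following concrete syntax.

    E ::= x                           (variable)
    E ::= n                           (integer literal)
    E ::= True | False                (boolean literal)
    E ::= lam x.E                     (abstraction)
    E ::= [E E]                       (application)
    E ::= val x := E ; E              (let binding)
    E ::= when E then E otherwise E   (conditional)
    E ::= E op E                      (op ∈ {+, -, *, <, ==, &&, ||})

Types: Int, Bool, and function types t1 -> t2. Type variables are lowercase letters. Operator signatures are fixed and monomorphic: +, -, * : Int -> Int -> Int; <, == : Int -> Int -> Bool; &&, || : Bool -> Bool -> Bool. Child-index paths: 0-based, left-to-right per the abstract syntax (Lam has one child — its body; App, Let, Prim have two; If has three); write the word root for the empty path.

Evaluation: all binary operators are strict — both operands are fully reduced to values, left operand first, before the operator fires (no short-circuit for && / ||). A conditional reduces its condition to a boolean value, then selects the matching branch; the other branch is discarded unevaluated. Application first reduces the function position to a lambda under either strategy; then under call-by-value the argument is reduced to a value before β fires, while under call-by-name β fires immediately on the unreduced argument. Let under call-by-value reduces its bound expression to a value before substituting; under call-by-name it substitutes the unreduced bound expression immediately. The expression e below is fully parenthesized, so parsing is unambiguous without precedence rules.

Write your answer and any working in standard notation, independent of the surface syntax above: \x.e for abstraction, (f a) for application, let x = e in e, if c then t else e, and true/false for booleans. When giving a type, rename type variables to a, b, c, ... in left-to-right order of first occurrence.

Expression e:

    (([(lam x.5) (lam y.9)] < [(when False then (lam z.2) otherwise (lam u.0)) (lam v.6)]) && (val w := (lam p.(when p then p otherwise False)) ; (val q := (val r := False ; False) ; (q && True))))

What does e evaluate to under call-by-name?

Working:
step 0: ((((\x.5) (\y.9)) < ((if false then (\z.2) else (\u.0)) (\v.6))) && (let w = (\p.(if p then p else false)) in (let q = (let r = false in false) in (q && true))))
step 1: [beta@0.0] ((5 < ((if false then (\z.2) else (\u.0)) (\v.6))) && (let w = (\p.(if p then p else false)) in (let q = (let r = false in false) in (q && true))))
step 2: [if@0.1.0] ((5 < ((\u.0) (\v.6))) && (let w = (\p.(if p then p else false)) in (let q = (let r = false in false) in (q && true))))
step 3: [beta@0.1] ((5 < 0) && (let w = (\p.(if p then p else false)) in (let q = (let r = false in false) in (q && true))))
step 4: [delta@0] (false && (let w = (\p.(if p then p else false)) in (let q = (let r = false in false) in (q && true))))
step 5: [let@1] (false && (let q = (let r = false in false) in (q && true)))
step 6: [let@1] (false && ((let r = false in false) && true))
step 7: [let@1.0] (false && (false && true))
step 8: [delta@1] (false && false)
step 9: [delta@root] false

Answer: false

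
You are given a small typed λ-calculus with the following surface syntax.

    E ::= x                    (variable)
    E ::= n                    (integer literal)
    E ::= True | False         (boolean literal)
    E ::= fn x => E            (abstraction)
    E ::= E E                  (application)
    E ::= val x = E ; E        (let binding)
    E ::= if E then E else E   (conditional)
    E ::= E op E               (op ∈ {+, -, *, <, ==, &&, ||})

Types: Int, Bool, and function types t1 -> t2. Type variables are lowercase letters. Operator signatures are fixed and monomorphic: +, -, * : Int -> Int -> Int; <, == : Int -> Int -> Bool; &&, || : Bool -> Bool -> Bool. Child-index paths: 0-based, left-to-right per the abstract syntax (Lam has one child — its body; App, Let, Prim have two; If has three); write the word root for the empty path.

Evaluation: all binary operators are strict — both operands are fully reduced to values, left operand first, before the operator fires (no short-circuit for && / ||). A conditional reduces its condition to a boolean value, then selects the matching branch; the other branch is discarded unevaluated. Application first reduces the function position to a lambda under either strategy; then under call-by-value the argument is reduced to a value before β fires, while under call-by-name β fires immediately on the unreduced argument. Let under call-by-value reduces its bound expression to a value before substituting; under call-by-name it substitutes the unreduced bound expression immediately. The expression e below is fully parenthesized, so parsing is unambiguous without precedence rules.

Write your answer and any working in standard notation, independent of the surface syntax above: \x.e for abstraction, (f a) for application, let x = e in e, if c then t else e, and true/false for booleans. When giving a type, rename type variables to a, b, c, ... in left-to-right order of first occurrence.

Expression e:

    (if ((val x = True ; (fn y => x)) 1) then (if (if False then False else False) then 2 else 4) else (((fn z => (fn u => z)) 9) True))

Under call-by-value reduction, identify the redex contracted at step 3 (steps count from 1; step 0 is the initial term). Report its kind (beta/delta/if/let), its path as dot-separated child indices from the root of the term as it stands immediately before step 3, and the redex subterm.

Working:
step 0: (if ((let x = true in (\y.x)) 1) then (if (if false then false else false) then 2 else 4) else (((\z.(\u.z)) 9) true))
step 1: [let@0.0] (if ((\y.true) 1) then (if (if false then false else false) then 2 else 4) else (((\z.(\u.z)) 9) true))
step 2: [beta@0] (if true then (if (if false then false else false) then 2 else 4) else (((\z.(\u.z)) 9) true))
step 3: [if@root] (if (if false then false else false) then 2 else 4)

Answer: if at root : (if true then (if (if false then false else false) then 2 else 4) else (((\z.(\u.z)) 9) true))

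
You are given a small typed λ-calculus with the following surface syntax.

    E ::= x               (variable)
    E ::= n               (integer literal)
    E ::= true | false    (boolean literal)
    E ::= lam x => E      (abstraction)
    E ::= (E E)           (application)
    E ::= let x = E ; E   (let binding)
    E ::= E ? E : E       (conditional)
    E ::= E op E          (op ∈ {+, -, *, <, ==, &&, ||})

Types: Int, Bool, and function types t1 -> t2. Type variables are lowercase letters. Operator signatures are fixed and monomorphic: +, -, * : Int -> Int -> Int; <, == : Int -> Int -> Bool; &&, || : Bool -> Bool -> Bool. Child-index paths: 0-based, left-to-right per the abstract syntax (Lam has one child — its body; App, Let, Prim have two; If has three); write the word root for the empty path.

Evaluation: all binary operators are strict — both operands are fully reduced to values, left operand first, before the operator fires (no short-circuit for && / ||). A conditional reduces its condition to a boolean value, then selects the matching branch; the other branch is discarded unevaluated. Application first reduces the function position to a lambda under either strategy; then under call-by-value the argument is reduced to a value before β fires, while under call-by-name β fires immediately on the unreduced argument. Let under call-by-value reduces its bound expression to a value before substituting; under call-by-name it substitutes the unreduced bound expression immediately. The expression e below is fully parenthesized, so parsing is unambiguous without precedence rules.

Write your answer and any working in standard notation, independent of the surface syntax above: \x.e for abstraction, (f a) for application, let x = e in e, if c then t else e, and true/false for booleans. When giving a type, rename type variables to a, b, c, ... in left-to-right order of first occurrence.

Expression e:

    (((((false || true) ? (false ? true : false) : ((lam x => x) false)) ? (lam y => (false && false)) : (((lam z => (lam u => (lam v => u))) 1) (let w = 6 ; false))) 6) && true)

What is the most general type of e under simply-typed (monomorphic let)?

Answer: Bool

Derivation:
  unify Bool ~ Bool
  unify Bool ~ Bool
  unify Bool ~ Bool
  unify Bool ~ Bool
  unify Bool ~ Bool
x : a
\x._ : a -> a
  unify a -> a ~ Bool -> b
  unify a ~ Bool
  unify Bool ~ b
_ _ : Bool
  unify Bool ~ Bool
  unify Bool ~ Bool
  unify Bool ~ Bool
  unify Bool ~ Bool
\y._ : c -> Bool
u : e
\v._ : f -> e
\u._ : e -> f -> e
\z._ : d -> e -> f -> e
  unify d -> e -> f -> e ~ Int -> g
  unify d ~ Int
  unify e -> f -> e ~ g
_ _ : e -> f -> e
let w : Int
  unify e -> f -> e ~ Bool -> h
  unify e ~ Bool
  unify f -> Bool ~ h
_ _ : f -> Bool
  unify c -> Bool ~ f -> Bool
  unify c ~ f
  unify Bool ~ Bool
  unify f -> Bool ~ Int -> i
  unify f ~ Int
  unify Bool ~ i
_ _ : Bool
  unify Bool ~ Bool
  unify Bool ~ Bool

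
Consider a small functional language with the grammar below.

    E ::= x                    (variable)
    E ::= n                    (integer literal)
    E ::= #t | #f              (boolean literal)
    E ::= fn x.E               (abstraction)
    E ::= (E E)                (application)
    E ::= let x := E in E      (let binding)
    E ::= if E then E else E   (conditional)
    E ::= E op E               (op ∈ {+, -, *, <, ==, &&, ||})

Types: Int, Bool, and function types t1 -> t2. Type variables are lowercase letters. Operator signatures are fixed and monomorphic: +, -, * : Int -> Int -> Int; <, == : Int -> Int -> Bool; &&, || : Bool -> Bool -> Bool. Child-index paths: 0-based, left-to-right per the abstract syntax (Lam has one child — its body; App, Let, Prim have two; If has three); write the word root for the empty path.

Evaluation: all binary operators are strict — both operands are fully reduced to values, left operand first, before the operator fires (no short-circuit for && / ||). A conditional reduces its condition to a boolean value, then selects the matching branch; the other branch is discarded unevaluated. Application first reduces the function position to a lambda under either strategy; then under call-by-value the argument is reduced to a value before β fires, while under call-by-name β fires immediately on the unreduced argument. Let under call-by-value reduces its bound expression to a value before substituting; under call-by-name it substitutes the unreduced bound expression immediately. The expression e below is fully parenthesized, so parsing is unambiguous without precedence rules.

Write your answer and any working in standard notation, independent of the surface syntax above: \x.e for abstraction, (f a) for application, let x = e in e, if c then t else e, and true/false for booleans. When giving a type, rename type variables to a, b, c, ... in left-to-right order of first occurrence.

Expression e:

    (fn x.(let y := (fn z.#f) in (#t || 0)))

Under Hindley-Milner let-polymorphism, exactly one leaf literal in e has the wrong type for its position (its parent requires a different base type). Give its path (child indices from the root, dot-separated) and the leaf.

Answer: 0.1.1 : 0

Working:
\z._ : b -> Bool
let y : forall. b -> Bool
  unify Bool ~ Bool
  unify Int ~ Bool
  FAIL: mismatch Int ~ Bool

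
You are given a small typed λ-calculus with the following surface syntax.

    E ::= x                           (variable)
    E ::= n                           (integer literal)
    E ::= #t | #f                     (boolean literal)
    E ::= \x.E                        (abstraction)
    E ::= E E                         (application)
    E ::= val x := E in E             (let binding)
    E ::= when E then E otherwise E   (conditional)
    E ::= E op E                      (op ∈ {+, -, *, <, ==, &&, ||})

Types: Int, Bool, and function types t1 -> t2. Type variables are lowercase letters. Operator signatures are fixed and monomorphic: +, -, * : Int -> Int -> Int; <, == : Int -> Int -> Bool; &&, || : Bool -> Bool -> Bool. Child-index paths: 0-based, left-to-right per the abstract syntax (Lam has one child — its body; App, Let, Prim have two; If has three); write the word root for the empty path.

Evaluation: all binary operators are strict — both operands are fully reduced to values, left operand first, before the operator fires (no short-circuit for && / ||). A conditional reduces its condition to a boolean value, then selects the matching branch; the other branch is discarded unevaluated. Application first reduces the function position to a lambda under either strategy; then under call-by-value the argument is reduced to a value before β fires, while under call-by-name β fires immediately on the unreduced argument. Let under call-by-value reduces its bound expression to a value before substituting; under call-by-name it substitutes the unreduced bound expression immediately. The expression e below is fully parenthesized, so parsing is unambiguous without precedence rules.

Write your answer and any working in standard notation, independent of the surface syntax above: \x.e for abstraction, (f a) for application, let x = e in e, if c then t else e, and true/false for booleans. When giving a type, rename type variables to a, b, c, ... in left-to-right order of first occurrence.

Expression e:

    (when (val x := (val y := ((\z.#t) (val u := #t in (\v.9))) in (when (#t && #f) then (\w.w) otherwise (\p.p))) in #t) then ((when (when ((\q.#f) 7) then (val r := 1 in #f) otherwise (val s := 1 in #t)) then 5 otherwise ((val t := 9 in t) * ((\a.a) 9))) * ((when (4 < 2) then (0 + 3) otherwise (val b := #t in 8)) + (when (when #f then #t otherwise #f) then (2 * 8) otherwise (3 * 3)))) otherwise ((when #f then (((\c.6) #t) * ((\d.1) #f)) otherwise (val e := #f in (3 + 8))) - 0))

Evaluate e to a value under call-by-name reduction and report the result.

Answer: 85

Working:
step 0: (if (let x = (let y = ((\z.true) (let u = true in (\v.9))) in (if (true && false) then (\w.w) else (\p.p))) in true) then ((if (if ((\q.false) 7) then (let r = 1 in false) else (let s = 1 in true)) then 5 else ((let t = 9 in t) * ((\a.a) 9))) * ((if (4 < 2) then (0 + 3) else (let b = true in 8)) + (if (if false then true else false) then (2 * 8) else (3 * 3)))) else ((if false then (((\c.6) true) * ((\d.1) false)) else (let e = false in (3 + 8))) - 0))
step 1: [let@0] (if true then ((if (if ((\q.false) 7) then (let r = 1 in false) else (let s = 1 in true)) then 5 else ((let t = 9 in t) * ((\a.a) 9))) * ((if (4 < 2) then (0 + 3) else (let b = true in 8)) + (if (if false then true else false) then (2 * 8) else (3 * 3)))) else ((if false then (((\c.6) true) * ((\d.1) false)) else (let e = false in (3 + 8))) - 0))
step 2: [if@root] ((if (if ((\q.false) 7) then (let r = 1 in false) else (let s = 1 in true)) then 5 else ((let t = 9 in t) * ((\a.a) 9))) * ((if (4 < 2) then (0 + 3) else (let b = true in 8)) + (if (if false then true else false) then (2 * 8) else (3 * 3))))
step 3: [beta@0.0.0] ((if (if false then (let r = 1 in false) else (let s = 1 in true)) then 5 else ((let t = 9 in t) * ((\a.a) 9))) * ((if (4 < 2) then (0 + 3) else (let b = true in 8)) + (if (if false then true else false) then (2 * 8) else (3 * 3))))
step 4: [if@0.0] ((if (let s = 1 in true) then 5 else ((let t = 9 in t) * ((\a.a) 9))) * ((if (4 < 2) then (0 + 3) else (let b = true in 8)) + (if (if false then true else false) then (2 * 8) else (3 * 3))))
step 5: [let@0.0] ((if true then 5 else ((let t = 9 in t) * ((\a.a) 9))) * ((if (4 < 2) then (0 + 3) else (let b = true in 8)) + (if (if false then true else false) then (2 * 8) else (3 * 3))))
step 6: [if@0] (5 * ((if (4 < 2) then (0 + 3) else (let b = true in 8)) + (if (if false then true else false) then (2 * 8) else (3 * 3))))
step 7: [delta@1.0.0] (5 * ((if false then (0 + 3) else (let b = true in 8)) + (if (if false then true else false) then (2 * 8) else (3 * 3))))
step 8: [if@1.0] (5 * ((let b = true in 8) + (if (if false then true else false) then (2 * 8) else (3 * 3))))
step 9: [let@1.0] (5 * (8 + (if (if false then true else false) then (2 * 8) else (3 * 3))))
step 10: [if@1.1.0] (5 * (8 + (if false then (2 * 8) else (3 * 3))))
step 11: [if@1.1] (5 * (8 + (3 * 3)))
step 12: [delta@1.1] (5 * (8 + 9))
step 13: [delta@1] (5 * 17)
step 14: [delta@root] 85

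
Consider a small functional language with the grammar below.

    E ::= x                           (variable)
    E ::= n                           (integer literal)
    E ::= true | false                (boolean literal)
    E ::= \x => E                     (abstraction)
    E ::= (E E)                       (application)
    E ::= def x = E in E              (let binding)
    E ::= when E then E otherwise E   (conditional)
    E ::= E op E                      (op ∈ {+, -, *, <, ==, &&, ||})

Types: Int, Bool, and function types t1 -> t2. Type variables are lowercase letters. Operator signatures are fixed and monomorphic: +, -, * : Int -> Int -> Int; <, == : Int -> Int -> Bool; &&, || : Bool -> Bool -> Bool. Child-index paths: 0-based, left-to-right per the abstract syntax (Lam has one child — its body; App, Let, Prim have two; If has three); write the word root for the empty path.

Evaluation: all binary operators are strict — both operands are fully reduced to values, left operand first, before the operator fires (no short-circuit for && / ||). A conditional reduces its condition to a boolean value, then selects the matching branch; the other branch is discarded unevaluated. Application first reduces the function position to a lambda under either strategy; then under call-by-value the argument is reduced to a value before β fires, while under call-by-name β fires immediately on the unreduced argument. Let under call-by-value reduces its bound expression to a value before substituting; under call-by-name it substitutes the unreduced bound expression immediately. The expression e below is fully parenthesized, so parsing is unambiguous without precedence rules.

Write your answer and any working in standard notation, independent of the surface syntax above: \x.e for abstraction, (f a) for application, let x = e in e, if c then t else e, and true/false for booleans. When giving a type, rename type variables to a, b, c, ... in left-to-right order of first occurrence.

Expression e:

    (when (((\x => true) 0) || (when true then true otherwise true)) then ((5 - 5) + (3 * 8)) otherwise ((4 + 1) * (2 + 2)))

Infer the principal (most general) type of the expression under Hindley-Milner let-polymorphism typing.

Answer: Int

Trace:
\x._ : a -> Bool
  unify a -> Bool ~ Int -> b
  unify a ~ Int
  unify Bool ~ b
_ _ : Bool
  unify Bool ~ Bool
  unify Bool ~ Bool
  unify Bool ~ Bool
  unify Bool ~ Bool
  unify Bool ~ Bool
  unify Int ~ Int
  unify Int ~ Int
  unify Int ~ Int
  unify Int ~ Int
  unify Int ~ Int
  unify Int ~ Int
  unify Int ~ Int
  unify Int ~ Int
  unify Int ~ Int
  unify Int ~ Int
  unify Int ~ Int
  unify Int ~ Int
  unify Int ~ Int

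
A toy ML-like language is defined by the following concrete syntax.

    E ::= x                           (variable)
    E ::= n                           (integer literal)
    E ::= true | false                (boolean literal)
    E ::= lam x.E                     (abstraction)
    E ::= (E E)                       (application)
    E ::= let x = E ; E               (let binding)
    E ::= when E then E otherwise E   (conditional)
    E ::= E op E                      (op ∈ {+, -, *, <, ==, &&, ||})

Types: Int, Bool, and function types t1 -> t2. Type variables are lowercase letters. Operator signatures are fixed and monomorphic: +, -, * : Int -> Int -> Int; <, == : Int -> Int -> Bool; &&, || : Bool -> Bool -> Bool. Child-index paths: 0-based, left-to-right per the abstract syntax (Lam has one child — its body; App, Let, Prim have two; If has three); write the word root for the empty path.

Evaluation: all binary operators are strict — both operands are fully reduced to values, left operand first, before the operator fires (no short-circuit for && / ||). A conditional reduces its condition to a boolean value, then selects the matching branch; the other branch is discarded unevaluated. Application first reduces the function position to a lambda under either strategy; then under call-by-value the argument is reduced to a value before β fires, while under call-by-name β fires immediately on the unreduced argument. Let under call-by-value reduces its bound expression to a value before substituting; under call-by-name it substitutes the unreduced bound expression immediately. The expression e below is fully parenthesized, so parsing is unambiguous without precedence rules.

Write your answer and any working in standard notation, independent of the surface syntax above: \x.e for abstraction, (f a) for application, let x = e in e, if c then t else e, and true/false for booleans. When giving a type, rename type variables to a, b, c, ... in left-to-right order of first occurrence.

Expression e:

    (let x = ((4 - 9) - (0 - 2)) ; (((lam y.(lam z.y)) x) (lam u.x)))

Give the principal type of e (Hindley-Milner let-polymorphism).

Trace:
  unify Int ~ Int
  unify Int ~ Int
  unify Int ~ Int
  unify Int ~ Int
  unify Int ~ Int
  unify Int ~ Int
let x : Int
y : a
\z._ : b -> a
\y._ : a -> b -> a
x : Int
  unify a -> b -> a ~ Int -> c
  unify a ~ Int
  unify b -> Int ~ c
_ _ : b -> Int
x : Int
\u._ : d -> Int
  unify b -> Int ~ (d -> Int) -> e
  unify b ~ d -> Int
  unify Int ~ e
_ _ : Int

Answer: Int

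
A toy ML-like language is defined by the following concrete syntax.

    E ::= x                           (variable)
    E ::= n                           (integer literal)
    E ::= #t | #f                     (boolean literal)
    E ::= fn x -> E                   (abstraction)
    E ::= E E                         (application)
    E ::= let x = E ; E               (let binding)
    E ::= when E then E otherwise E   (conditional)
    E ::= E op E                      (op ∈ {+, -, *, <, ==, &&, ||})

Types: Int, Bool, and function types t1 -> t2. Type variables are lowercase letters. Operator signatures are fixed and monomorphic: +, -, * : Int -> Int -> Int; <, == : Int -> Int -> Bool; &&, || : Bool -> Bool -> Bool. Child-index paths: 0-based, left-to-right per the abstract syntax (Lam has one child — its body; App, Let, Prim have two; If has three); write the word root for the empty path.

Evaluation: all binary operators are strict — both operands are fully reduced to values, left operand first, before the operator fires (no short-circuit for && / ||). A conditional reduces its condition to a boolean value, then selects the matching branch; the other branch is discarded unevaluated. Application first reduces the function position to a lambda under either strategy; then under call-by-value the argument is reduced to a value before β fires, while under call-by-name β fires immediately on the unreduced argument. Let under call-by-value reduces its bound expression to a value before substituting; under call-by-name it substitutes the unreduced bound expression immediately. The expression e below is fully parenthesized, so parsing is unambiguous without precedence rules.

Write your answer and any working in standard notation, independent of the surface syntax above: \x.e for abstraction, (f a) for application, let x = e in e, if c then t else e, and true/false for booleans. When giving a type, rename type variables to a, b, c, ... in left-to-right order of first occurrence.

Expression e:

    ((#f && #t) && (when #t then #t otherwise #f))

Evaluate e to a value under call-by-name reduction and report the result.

Answer: false

Trace:
step 0: ((false && true) && (if true then true else false))
step 1: [delta@0] (false && (if true then true else false))
step 2: [if@1] (false && true)
step 3: [delta@root] false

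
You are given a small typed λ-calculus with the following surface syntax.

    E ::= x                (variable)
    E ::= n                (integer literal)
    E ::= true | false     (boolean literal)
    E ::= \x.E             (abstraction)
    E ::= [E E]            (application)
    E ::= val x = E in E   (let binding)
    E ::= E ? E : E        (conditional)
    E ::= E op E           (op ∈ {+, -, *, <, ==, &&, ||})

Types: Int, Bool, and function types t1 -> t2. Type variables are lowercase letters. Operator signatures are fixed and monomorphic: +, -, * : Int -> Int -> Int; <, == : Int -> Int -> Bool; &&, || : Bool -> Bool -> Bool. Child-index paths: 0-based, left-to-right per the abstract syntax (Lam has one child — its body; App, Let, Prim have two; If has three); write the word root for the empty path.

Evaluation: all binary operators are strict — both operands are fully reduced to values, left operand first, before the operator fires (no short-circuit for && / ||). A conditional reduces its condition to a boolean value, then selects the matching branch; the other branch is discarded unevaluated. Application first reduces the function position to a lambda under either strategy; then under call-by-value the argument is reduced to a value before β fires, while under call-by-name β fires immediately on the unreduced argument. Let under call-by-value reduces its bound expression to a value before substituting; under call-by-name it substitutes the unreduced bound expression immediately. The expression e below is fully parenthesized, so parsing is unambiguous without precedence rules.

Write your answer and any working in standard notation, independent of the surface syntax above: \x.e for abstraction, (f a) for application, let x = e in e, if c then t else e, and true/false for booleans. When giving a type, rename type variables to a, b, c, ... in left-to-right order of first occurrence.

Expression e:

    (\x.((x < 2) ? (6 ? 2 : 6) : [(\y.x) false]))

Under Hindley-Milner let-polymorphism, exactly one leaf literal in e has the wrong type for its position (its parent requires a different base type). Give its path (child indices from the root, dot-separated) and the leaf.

Answer: 0.1.0 : 6

Trace:
x : a
  unify a ~ Int
  unify Int ~ Int
  unify Bool ~ Bool
  unify Int ~ Bool
  FAIL: mismatch Int ~ Bool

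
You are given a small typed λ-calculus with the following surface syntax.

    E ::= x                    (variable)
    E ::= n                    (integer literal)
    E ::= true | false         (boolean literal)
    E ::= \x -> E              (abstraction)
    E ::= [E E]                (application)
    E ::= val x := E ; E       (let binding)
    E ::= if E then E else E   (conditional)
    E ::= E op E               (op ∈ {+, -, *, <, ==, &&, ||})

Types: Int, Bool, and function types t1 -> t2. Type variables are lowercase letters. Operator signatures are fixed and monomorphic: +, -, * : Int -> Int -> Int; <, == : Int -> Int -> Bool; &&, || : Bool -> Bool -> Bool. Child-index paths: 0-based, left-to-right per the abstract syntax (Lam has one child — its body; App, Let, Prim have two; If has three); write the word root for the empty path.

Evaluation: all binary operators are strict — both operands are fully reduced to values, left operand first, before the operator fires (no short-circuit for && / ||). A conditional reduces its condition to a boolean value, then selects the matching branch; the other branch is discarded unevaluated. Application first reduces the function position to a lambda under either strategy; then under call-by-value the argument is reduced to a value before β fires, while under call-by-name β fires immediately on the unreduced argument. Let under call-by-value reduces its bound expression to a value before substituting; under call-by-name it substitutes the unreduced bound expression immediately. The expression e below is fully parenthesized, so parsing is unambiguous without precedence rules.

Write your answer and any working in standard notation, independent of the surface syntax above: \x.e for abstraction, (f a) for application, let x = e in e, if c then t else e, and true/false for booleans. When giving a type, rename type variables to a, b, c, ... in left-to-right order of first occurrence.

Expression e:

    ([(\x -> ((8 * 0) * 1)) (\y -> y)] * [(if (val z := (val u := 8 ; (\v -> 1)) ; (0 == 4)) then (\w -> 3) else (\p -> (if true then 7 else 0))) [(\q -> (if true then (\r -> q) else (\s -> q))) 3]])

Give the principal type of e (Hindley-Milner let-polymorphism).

Trace:
  unify Int ~ Int
  unify Int ~ Int
  unify Int ~ Int
  unify Int ~ Int
\x._ : a -> Int
y : b
\y._ : b -> b
  unify a -> Int ~ (b -> b) -> c
  unify a ~ b -> b
  unify Int ~ c
_ _ : Int
  unify Int ~ Int
let u : Int
\v._ : d -> Int
let z : forall. d -> Int
  unify Int ~ Int
  unify Int ~ Int
  unify Bool ~ Bool
\w._ : e -> Int
  unify Bool ~ Bool
  unify Int ~ Int
\p._ : f -> Int
  unify e -> Int ~ f -> Int
  unify e ~ f
  unify Int ~ Int
  unify Bool ~ Bool
q : g
\r._ : h -> g
q : g
\s._ : i -> g
  unify h -> g ~ i -> g
  unify h ~ i
  unify g ~ g
\q._ : g -> i -> g
  unify g -> i -> g ~ Int -> j
  unify g ~ Int
  unify i -> Int ~ j
_ _ : i -> Int
  unify f -> Int ~ (i -> Int) -> k
  unify f ~ i -> Int
  unify Int ~ k
_ _ : Int
  unify Int ~ Int

Answer: Int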